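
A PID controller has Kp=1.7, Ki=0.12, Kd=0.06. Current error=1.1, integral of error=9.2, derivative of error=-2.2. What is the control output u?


u = Kp*e + Ki*int(e) + Kd*de/dt
= 1.7*1.1 + 0.12*9.2 + 0.06*(-2.2)
= 1.87 + 1.104 + -0.132
= 2.842


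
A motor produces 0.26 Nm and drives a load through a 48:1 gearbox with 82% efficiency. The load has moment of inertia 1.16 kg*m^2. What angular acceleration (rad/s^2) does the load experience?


tau_out = tau_motor * N * eta
= 0.26 * 48 * 0.82 = 10.2336 Nm
alpha = tau_out / I = 10.2336 / 1.16
= 8.8221 rad/s^2


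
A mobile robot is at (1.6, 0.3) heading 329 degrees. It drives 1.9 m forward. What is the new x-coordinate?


x_new = x0 + d*cos(theta)
= 1.6 + 1.9*cos(329)
= 1.6 + 1.6286
= 3.2286


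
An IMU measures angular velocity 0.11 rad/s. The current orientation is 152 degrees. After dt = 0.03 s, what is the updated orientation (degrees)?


delta_theta = w * dt = 0.11 * 0.03 = 0.0033 rad
= 0.1891 deg
theta_new = 152 + 0.1891 = 152.1891 deg


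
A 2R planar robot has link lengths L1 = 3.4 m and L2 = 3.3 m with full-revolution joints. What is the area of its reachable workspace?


r_max = L1 + L2 = 6.7 m
r_min = |L1 - L2| = 0.1 m
Area = pi*(r_max^2 - r_min^2)
= pi*(44.89 - 0.01)
= pi * 44.88
= 140.9947 m^2


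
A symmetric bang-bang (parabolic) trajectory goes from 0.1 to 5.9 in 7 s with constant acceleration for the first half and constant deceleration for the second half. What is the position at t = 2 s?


Symmetric rest-to-rest: each phase covers (pf-p0)/2 in time T/2. 0.5*a*(T/2)^2 = (pf-p0)/2 => a = 4*(pf-p0)/T^2
a = 4*(5.9-0.1)/7^2 = 0.4735
t = 2 is in the acceleration phase (t <= T/2).
p = p0 + 0.5*a*t^2 = 0.1 + 0.5*0.4735*2^2
= 1.0469


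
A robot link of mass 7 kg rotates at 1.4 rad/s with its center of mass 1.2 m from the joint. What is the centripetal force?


F = m * omega^2 * r
= 7 * 1.4^2 * 1.2
= 7 * 1.96 * 1.2
= 16.464 N


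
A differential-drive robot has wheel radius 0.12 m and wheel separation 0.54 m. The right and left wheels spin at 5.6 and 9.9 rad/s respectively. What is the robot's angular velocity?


vR = r*wR = 0.12*5.6 = 0.672 m/s
vL = r*wL = 0.12*9.9 = 1.188 m/s
v = (vR+vL)/2 = 0.93 m/s
omega = (vR-vL)/L = -0.9556 rad/s
angular velocity = -0.9556 rad/s


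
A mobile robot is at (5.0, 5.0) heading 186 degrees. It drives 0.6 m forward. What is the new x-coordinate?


x_new = x0 + d*cos(theta)
= 5.0 + 0.6*cos(186)
= 5.0 + -0.5967
= 4.4033


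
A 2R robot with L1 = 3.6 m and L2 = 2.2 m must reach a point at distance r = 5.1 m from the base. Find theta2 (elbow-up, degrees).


cos(theta2) = (r^2 - L1^2 - L2^2) / (2*L1*L2)
cos(theta2) = (26.01 - 12.96 - 4.84) / 15.84
cos(theta2) = 0.518308
theta2 = 58.7812 degrees


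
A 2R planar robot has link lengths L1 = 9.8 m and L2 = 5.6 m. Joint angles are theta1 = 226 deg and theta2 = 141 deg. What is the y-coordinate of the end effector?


Convert angles to radians: theta1 = 3.9444, theta2 = 2.4609
y = L1*sin(theta1) + L2*sin(theta1+theta2)
y = -7.0495 + 0.6825
y = -6.3671


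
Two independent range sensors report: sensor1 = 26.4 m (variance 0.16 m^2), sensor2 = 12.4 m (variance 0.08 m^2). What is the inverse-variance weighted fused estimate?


w1 = (1/var1) / (1/var1 + 1/var2)
   = 6.25 / (6.25 + 12.5) = 0.3333
w2 = 1 - w1 = 0.6667
fused = w1*s1 + w2*s2 = 8.8 + 8.2667
= 17.0667 m


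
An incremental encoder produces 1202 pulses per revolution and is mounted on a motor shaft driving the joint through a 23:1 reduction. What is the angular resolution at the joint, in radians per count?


counts per rev = 1202
effective counts at joint = 1202 * 23 = 27646
resolution = 2*pi / 27646
= 2.2727e-04 rad/count


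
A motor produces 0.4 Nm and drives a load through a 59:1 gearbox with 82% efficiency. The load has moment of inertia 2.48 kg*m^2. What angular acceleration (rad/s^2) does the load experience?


tau_out = tau_motor * N * eta
= 0.4 * 59 * 0.82 = 19.352 Nm
alpha = tau_out / I = 19.352 / 2.48
= 7.8032 rad/s^2


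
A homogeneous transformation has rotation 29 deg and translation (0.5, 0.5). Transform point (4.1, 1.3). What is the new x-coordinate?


x' = cos(theta)*px - sin(theta)*py + tx
= 0.8746*4.1 - 0.4848*1.3 + 0.5
= 3.4557


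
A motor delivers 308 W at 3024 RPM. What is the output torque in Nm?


omega = 3024 * 2*pi/60 = 316.6725 rad/s
tau = P / omega = 308 / 316.6725
= 0.9726 Nm


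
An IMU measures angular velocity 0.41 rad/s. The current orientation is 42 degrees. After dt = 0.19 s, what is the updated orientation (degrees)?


delta_theta = w * dt = 0.41 * 0.19 = 0.0779 rad
= 4.4633 deg
theta_new = 42 + 4.4633 = 46.4633 deg


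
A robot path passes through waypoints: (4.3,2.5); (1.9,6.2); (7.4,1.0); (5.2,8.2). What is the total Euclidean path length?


Segment lengths:
  seg1 = sqrt((-2.4)^2 + (3.7)^2) = 4.4102
  seg2 = sqrt((5.5)^2 + (-5.2)^2) = 7.569
  seg3 = sqrt((-2.2)^2 + (7.2)^2) = 7.5286
Total = 19.5078


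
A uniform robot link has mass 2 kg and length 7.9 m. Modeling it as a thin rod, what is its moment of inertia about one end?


I = (1/3) * m * L^2
= (1/3) * 2 * 7.9^2
= 0.333333 * 2 * 62.41
= 41.6067 kg*m^2


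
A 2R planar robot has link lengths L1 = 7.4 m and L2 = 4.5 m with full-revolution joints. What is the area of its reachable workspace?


r_max = L1 + L2 = 11.9 m
r_min = |L1 - L2| = 2.9 m
Area = pi*(r_max^2 - r_min^2)
= pi*(141.61 - 8.41)
= pi * 133.2
= 418.4601 m^2


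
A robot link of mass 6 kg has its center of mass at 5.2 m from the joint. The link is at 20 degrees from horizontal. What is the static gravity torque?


tau = m*g*L*cos(angle)
= 6 * 9.81 * 5.2 * cos(20 deg)
= 6 * 9.81 * 5.2 * 0.9397
= 287.6136 Nm


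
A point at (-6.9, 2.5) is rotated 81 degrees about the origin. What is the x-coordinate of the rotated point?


x' = x*cos(theta) - y*sin(theta)
cos(81 deg) = 0.1564, sin(81 deg) = 0.9877
x' = -6.9 * 0.1564 - 2.5 * 0.9877
= -1.0794 - 2.4692
= -3.5486


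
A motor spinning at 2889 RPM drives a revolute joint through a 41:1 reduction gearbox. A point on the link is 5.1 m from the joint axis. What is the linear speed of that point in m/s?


omega_motor = 2889 * 2*pi/60 = 302.5354 rad/s
omega_joint = omega_motor / 41 = 7.3789 rad/s
v = omega_joint * r = 7.3789 * 5.1
= 37.6324 m/s


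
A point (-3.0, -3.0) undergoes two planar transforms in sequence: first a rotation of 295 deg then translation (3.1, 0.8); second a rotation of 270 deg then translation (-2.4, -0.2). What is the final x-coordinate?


After transform 1:
x1 = cos(295)*-3.0 - sin(295)*-3.0 + 3.1 = -0.8868
y1 = sin(295)*-3.0 + cos(295)*-3.0 + 0.8 = 2.2511
After transform 2:
x2 = cos(270)*-0.8868 - sin(270)*2.2511 + -2.4
= -0.1489


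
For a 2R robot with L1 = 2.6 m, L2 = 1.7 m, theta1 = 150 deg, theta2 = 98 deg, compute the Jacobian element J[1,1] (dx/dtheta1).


J[1,1] = -L1*sin(t1) - L2*sin(t1+t2)
= -2.6*sin(150) - 1.7*sin(248)
= 0.2762


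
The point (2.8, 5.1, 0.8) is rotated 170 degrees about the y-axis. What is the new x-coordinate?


Rotation about y-axis: x' = x*cos(theta) + z*sin(theta)
= 2.8 * -0.9848 + 0.8 * 0.1736
= -2.6185


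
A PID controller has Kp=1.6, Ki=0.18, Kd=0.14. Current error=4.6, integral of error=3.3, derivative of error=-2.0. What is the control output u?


u = Kp*e + Ki*int(e) + Kd*de/dt
= 1.6*4.6 + 0.18*3.3 + 0.14*(-2.0)
= 7.36 + 0.594 + -0.28
= 7.674


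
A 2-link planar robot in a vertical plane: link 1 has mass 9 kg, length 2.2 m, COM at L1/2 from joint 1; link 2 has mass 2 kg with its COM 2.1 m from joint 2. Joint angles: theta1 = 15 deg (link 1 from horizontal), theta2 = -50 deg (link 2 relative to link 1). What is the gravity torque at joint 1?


Horizontal distance from joint 1 to link-1 COM:
  x_c1 = (L1/2)*cos(t1) = 1.1 * 0.9659 = 1.0625 m
Horizontal distance from joint 1 to link-2 COM:
  x_c2 = L1*cos(t1) + Lc2*cos(t1+t2)
       = 2.2*0.9659 + 2.1*0.8192 = 3.8453 m
tau1 = m1*g*x_c1 + m2*g*x_c2
     = 9*9.81*1.0625 + 2*9.81*3.8453
     = 93.8098 + 75.4439
     = 169.2537 Nm


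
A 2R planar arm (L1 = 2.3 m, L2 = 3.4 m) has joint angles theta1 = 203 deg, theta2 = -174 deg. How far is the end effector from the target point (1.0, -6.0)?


End effector via forward kinematics:
x = L1*cos(t1) + L2*cos(t1+t2) = 0.8565
y = L1*sin(t1) + L2*sin(t1+t2) = 0.7497
Distance to target:
d = sqrt((1.0 - 0.8565)^2 + (-6.0 - 0.7497)^2)
= sqrt(0.0206 + 45.5581)
= 6.7512 m


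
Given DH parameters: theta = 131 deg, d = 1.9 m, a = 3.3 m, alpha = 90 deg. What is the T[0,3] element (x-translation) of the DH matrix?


T[0,3] = a * cos(theta)
= 3.3 * cos(131 deg)
= 3.3 * -0.6561
= -2.165


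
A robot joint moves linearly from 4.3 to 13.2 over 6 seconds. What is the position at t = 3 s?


s = t/T = 3/6 = 0.5
p(t) = p0 + (pf-p0)*s
= 4.3 + (13.2 - 4.3) * 0.5
= 8.75


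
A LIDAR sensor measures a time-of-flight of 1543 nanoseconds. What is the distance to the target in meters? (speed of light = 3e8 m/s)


tof = 1543 ns = 1.543e-06 s
dist = c * tof / 2
= 3e8 * 1.543e-06 / 2
= 231.45 m


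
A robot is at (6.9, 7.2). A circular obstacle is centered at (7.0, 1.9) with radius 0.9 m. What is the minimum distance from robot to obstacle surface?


center_dist = sqrt((6.9-7.0)^2 + (7.2-1.9)^2)
= sqrt(0.01 + 28.09)
= 5.3009
min_dist = center_dist - radius = 5.3009 - 0.9 = 4.4009 m


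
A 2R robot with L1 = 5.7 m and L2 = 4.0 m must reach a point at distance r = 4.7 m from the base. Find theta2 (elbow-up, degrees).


cos(theta2) = (r^2 - L1^2 - L2^2) / (2*L1*L2)
cos(theta2) = (22.09 - 32.49 - 16.0) / 45.6
cos(theta2) = -0.578947
theta2 = 125.3765 degrees


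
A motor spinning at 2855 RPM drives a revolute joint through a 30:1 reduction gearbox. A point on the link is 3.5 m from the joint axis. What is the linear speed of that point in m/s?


omega_motor = 2855 * 2*pi/60 = 298.9749 rad/s
omega_joint = omega_motor / 30 = 9.9658 rad/s
v = omega_joint * r = 9.9658 * 3.5
= 34.8804 m/s


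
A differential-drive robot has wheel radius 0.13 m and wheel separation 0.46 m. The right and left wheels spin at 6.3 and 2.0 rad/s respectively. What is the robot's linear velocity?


vR = r*wR = 0.13*6.3 = 0.819 m/s
vL = r*wL = 0.13*2.0 = 0.26 m/s
v = (vR+vL)/2 = 0.5395 m/s
omega = (vR-vL)/L = 1.2152 rad/s
linear velocity = 0.5395 m/s


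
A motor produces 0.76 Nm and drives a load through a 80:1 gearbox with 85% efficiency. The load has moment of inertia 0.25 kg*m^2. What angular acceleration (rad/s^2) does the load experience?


tau_out = tau_motor * N * eta
= 0.76 * 80 * 0.85 = 51.68 Nm
alpha = tau_out / I = 51.68 / 0.25
= 206.72 rad/s^2


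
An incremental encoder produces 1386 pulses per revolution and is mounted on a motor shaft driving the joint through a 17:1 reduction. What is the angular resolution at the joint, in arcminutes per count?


counts per rev = 1386
effective counts at joint = 1386 * 17 = 23562
resolution = 360*60 / 23562
= 0.9167 arcmin/count


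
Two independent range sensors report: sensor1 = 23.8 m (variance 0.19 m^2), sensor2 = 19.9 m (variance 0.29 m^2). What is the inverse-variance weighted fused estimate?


w1 = (1/var1) / (1/var1 + 1/var2)
   = 5.2632 / (5.2632 + 3.4483) = 0.6042
w2 = 1 - w1 = 0.3958
fused = w1*s1 + w2*s2 = 14.3792 + 7.8771
= 22.2563 m


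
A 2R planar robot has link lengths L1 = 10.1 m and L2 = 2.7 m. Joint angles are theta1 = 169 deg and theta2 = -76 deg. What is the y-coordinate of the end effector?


Convert angles to radians: theta1 = 2.9496, theta2 = -1.3265
y = L1*sin(theta1) + L2*sin(theta1+theta2)
y = 1.9272 + 2.6963
y = 4.6235


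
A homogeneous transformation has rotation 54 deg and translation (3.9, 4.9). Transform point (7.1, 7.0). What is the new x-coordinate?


x' = cos(theta)*px - sin(theta)*py + tx
= 0.5878*7.1 - 0.809*7.0 + 3.9
= 2.4102


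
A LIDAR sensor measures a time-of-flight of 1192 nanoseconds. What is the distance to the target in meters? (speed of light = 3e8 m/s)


tof = 1192 ns = 1.192e-06 s
dist = c * tof / 2
= 3e8 * 1.192e-06 / 2
= 178.8 m


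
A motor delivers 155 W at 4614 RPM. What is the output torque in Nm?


omega = 4614 * 2*pi/60 = 483.177 rad/s
tau = P / omega = 155 / 483.177
= 0.3208 Nm


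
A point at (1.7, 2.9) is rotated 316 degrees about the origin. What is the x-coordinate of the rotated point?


x' = x*cos(theta) - y*sin(theta)
cos(316 deg) = 0.7193, sin(316 deg) = -0.6947
x' = 1.7 * 0.7193 - 2.9 * -0.6947
= 1.2229 - -2.0145
= 3.2374


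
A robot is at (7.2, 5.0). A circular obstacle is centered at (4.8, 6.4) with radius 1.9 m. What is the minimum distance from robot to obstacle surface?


center_dist = sqrt((7.2-4.8)^2 + (5.0-6.4)^2)
= sqrt(5.76 + 1.96)
= 2.7785
min_dist = center_dist - radius = 2.7785 - 1.9 = 0.8785 m


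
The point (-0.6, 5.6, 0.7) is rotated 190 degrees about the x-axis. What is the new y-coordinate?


Rotation about x-axis: y' = y*cos(theta) - z*sin(theta)
= 5.6 * -0.9848 - 0.7 * -0.1736
= -5.3934


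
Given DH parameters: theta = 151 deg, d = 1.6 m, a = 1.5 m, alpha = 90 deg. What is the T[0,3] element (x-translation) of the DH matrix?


T[0,3] = a * cos(theta)
= 1.5 * cos(151 deg)
= 1.5 * -0.8746
= -1.3119


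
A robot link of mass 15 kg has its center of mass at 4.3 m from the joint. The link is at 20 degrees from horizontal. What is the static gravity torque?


tau = m*g*L*cos(angle)
= 15 * 9.81 * 4.3 * cos(20 deg)
= 15 * 9.81 * 4.3 * 0.9397
= 594.5858 Nm


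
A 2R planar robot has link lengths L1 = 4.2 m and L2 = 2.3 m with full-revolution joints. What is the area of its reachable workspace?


r_max = L1 + L2 = 6.5 m
r_min = |L1 - L2| = 1.9 m
Area = pi*(r_max^2 - r_min^2)
= pi*(42.25 - 3.61)
= pi * 38.64
= 121.3911 m^2


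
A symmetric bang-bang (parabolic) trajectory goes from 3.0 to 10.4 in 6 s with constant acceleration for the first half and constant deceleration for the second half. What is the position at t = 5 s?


Symmetric rest-to-rest: each phase covers (pf-p0)/2 in time T/2. 0.5*a*(T/2)^2 = (pf-p0)/2 => a = 4*(pf-p0)/T^2
a = 4*(10.4-3.0)/6^2 = 0.8222
t = 5 is in the deceleration phase (t > T/2).
p = pf - 0.5*a*(T-t)^2 = 10.4 - 0.5*0.8222*1^2
= 9.9889


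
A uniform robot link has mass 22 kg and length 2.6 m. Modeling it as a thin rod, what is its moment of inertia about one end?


I = (1/3) * m * L^2
= (1/3) * 22 * 2.6^2
= 0.333333 * 22 * 6.76
= 49.5733 kg*m^2


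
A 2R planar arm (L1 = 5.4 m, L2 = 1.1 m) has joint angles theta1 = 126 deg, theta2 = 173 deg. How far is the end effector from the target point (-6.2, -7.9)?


End effector via forward kinematics:
x = L1*cos(t1) + L2*cos(t1+t2) = -2.6407
y = L1*sin(t1) + L2*sin(t1+t2) = 3.4066
Distance to target:
d = sqrt((-6.2 - -2.6407)^2 + (-7.9 - 3.4066)^2)
= sqrt(12.6683 + 127.8394)
= 11.8536 m


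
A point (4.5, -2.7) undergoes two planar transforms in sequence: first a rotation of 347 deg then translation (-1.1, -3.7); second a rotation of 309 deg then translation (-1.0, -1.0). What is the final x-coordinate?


After transform 1:
x1 = cos(347)*4.5 - sin(347)*-2.7 + -1.1 = 2.6773
y1 = sin(347)*4.5 + cos(347)*-2.7 + -3.7 = -7.3431
After transform 2:
x2 = cos(309)*2.6773 - sin(309)*-7.3431 + -1.0
= -5.0218


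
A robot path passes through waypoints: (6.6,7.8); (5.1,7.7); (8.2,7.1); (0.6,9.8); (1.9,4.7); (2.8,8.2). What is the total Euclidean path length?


Segment lengths:
  seg1 = sqrt((-1.5)^2 + (-0.1)^2) = 1.5033
  seg2 = sqrt((3.1)^2 + (-0.6)^2) = 3.1575
  seg3 = sqrt((-7.6)^2 + (2.7)^2) = 8.0654
  seg4 = sqrt((1.3)^2 + (-5.1)^2) = 5.2631
  seg5 = sqrt((0.9)^2 + (3.5)^2) = 3.6139
Total = 21.6032


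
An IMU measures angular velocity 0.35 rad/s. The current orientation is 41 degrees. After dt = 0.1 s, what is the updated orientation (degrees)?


delta_theta = w * dt = 0.35 * 0.1 = 0.035 rad
= 2.0054 deg
theta_new = 41 + 2.0054 = 43.0054 deg


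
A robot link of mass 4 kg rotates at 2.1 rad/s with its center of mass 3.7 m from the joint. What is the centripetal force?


F = m * omega^2 * r
= 4 * 2.1^2 * 3.7
= 4 * 4.41 * 3.7
= 65.268 N


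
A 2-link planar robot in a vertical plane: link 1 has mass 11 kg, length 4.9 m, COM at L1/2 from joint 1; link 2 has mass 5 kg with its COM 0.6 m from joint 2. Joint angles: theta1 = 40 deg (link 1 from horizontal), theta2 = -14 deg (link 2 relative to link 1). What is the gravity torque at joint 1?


Horizontal distance from joint 1 to link-1 COM:
  x_c1 = (L1/2)*cos(t1) = 2.45 * 0.766 = 1.8768 m
Horizontal distance from joint 1 to link-2 COM:
  x_c2 = L1*cos(t1) + Lc2*cos(t1+t2)
       = 4.9*0.766 + 0.6*0.8988 = 4.2929 m
tau1 = m1*g*x_c1 + m2*g*x_c2
     = 11*9.81*1.8768 + 5*9.81*4.2929
     = 202.5264 + 210.5665
     = 413.0929 Nm


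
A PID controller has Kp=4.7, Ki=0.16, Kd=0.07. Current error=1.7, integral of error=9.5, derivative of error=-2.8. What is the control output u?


u = Kp*e + Ki*int(e) + Kd*de/dt
= 4.7*1.7 + 0.16*9.5 + 0.07*(-2.8)
= 7.99 + 1.52 + -0.196
= 9.314


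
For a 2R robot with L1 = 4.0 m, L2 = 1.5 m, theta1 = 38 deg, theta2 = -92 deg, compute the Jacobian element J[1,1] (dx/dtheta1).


J[1,1] = -L1*sin(t1) - L2*sin(t1+t2)
= -4.0*sin(38) - 1.5*sin(-54)
= -1.2491


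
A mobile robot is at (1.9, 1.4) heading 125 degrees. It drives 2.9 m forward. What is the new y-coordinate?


y_new = y0 + d*sin(theta)
= 1.4 + 2.9*sin(125)
= 1.4 + 2.3755
= 3.7755


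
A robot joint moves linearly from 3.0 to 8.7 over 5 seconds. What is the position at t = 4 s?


s = t/T = 4/5 = 0.8
p(t) = p0 + (pf-p0)*s
= 3.0 + (8.7 - 3.0) * 0.8
= 7.56


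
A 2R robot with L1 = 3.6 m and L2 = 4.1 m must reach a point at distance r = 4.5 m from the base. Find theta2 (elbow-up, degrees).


cos(theta2) = (r^2 - L1^2 - L2^2) / (2*L1*L2)
cos(theta2) = (20.25 - 12.96 - 16.81) / 29.52
cos(theta2) = -0.322493
theta2 = 108.8138 degrees


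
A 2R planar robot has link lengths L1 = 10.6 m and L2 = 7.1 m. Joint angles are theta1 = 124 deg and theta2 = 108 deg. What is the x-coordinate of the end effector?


Convert angles to radians: theta1 = 2.1642, theta2 = 1.885
x = L1*cos(theta1) + L2*cos(theta1+theta2)
x = -5.9274 + -4.3712
x = -10.2986


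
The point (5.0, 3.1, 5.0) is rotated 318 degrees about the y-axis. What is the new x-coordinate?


Rotation about y-axis: x' = x*cos(theta) + z*sin(theta)
= 5.0 * 0.7431 + 5.0 * -0.6691
= 0.3701


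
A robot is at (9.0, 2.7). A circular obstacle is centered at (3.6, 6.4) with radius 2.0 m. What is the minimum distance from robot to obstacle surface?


center_dist = sqrt((9.0-3.6)^2 + (2.7-6.4)^2)
= sqrt(29.16 + 13.69)
= 6.546
min_dist = center_dist - radius = 6.546 - 2.0 = 4.546 m


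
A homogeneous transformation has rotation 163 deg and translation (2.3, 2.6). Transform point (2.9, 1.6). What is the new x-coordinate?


x' = cos(theta)*px - sin(theta)*py + tx
= -0.9563*2.9 - 0.2924*1.6 + 2.3
= -0.9411


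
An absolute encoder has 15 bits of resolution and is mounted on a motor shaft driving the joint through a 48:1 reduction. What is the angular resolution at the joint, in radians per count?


counts = 2^15 = 32768
effective counts at joint = 32768 * 48 = 1572864
resolution = 2*pi / 1572864
= 3.9947e-06 rad/count


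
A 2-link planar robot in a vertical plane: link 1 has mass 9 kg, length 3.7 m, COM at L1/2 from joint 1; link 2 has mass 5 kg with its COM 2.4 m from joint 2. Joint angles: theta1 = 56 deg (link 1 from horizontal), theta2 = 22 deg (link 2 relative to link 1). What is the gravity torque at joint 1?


Horizontal distance from joint 1 to link-1 COM:
  x_c1 = (L1/2)*cos(t1) = 1.85 * 0.5592 = 1.0345 m
Horizontal distance from joint 1 to link-2 COM:
  x_c2 = L1*cos(t1) + Lc2*cos(t1+t2)
       = 3.7*0.5592 + 2.4*0.2079 = 2.568 m
tau1 = m1*g*x_c1 + m2*g*x_c2
     = 9*9.81*1.0345 + 5*9.81*2.568
     = 91.3366 + 125.9605
     = 217.2971 Nm


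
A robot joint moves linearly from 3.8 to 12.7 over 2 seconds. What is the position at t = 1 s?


s = t/T = 1/2 = 0.5
p(t) = p0 + (pf-p0)*s
= 3.8 + (12.7 - 3.8) * 0.5
= 8.25


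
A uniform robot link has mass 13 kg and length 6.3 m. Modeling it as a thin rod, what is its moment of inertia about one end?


I = (1/3) * m * L^2
= (1/3) * 13 * 6.3^2
= 0.333333 * 13 * 39.69
= 171.99 kg*m^2


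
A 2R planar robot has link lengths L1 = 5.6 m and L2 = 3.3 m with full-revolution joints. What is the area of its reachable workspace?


r_max = L1 + L2 = 8.9 m
r_min = |L1 - L2| = 2.3 m
Area = pi*(r_max^2 - r_min^2)
= pi*(79.21 - 5.29)
= pi * 73.92
= 232.2265 m^2


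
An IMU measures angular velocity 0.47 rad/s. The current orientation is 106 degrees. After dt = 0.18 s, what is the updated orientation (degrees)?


delta_theta = w * dt = 0.47 * 0.18 = 0.0846 rad
= 4.8472 deg
theta_new = 106 + 4.8472 = 110.8472 deg


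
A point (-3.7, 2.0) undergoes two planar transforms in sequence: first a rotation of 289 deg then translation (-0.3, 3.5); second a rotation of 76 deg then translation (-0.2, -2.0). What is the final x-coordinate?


After transform 1:
x1 = cos(289)*-3.7 - sin(289)*2.0 + -0.3 = 0.3864
y1 = sin(289)*-3.7 + cos(289)*2.0 + 3.5 = 7.6496
After transform 2:
x2 = cos(76)*0.3864 - sin(76)*7.6496 + -0.2
= -7.5288


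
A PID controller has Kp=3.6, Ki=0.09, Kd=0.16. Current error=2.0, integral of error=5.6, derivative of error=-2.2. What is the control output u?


u = Kp*e + Ki*int(e) + Kd*de/dt
= 3.6*2.0 + 0.09*5.6 + 0.16*(-2.2)
= 7.2 + 0.504 + -0.352
= 7.352


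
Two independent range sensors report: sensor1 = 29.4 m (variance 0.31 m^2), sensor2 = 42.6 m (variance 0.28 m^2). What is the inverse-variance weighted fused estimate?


w1 = (1/var1) / (1/var1 + 1/var2)
   = 3.2258 / (3.2258 + 3.5714) = 0.4746
w2 = 1 - w1 = 0.5254
fused = w1*s1 + w2*s2 = 13.9525 + 22.3831
= 36.3356 m


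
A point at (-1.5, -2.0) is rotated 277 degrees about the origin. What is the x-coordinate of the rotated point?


x' = x*cos(theta) - y*sin(theta)
cos(277 deg) = 0.1219, sin(277 deg) = -0.9925
x' = -1.5 * 0.1219 - -2.0 * -0.9925
= -0.1828 - 1.9851
= -2.1679


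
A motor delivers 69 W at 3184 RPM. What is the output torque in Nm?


omega = 3184 * 2*pi/60 = 333.4277 rad/s
tau = P / omega = 69 / 333.4277
= 0.2069 Nm


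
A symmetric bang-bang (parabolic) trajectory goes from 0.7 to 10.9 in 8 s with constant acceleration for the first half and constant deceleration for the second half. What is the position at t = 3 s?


Symmetric rest-to-rest: each phase covers (pf-p0)/2 in time T/2. 0.5*a*(T/2)^2 = (pf-p0)/2 => a = 4*(pf-p0)/T^2
a = 4*(10.9-0.7)/8^2 = 0.6375
t = 3 is in the acceleration phase (t <= T/2).
p = p0 + 0.5*a*t^2 = 0.7 + 0.5*0.6375*3^2
= 3.5688


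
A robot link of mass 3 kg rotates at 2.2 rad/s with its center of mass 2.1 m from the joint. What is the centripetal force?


F = m * omega^2 * r
= 3 * 2.2^2 * 2.1
= 3 * 4.84 * 2.1
= 30.492 N


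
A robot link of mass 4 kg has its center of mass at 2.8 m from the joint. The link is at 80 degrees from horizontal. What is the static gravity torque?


tau = m*g*L*cos(angle)
= 4 * 9.81 * 2.8 * cos(80 deg)
= 4 * 9.81 * 2.8 * 0.1736
= 19.0791 Nm


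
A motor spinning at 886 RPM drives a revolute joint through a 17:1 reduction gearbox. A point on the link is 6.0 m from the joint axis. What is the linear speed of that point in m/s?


omega_motor = 886 * 2*pi/60 = 92.7817 rad/s
omega_joint = omega_motor / 17 = 5.4577 rad/s
v = omega_joint * r = 5.4577 * 6.0
= 32.7465 m/s


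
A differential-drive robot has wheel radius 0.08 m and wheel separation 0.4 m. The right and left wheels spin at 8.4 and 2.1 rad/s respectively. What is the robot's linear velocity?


vR = r*wR = 0.08*8.4 = 0.672 m/s
vL = r*wL = 0.08*2.1 = 0.168 m/s
v = (vR+vL)/2 = 0.42 m/s
omega = (vR-vL)/L = 1.26 rad/s
linear velocity = 0.42 m/s


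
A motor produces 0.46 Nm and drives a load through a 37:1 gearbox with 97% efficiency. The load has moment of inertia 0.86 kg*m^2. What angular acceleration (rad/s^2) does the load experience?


tau_out = tau_motor * N * eta
= 0.46 * 37 * 0.97 = 16.5094 Nm
alpha = tau_out / I = 16.5094 / 0.86
= 19.197 rad/s^2


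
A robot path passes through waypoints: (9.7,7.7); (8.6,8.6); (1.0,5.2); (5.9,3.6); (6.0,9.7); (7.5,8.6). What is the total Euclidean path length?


Segment lengths:
  seg1 = sqrt((-1.1)^2 + (0.9)^2) = 1.4213
  seg2 = sqrt((-7.6)^2 + (-3.4)^2) = 8.3259
  seg3 = sqrt((4.9)^2 + (-1.6)^2) = 5.1546
  seg4 = sqrt((0.1)^2 + (6.1)^2) = 6.1008
  seg5 = sqrt((1.5)^2 + (-1.1)^2) = 1.8601
Total = 22.8627


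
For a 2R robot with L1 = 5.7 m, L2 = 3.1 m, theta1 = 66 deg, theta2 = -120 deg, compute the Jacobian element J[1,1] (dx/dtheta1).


J[1,1] = -L1*sin(t1) - L2*sin(t1+t2)
= -5.7*sin(66) - 3.1*sin(-54)
= -2.6993


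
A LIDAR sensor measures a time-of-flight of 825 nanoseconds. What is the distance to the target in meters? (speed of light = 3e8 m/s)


tof = 825 ns = 8.25e-07 s
dist = c * tof / 2
= 3e8 * 8.25e-07 / 2
= 123.75 m


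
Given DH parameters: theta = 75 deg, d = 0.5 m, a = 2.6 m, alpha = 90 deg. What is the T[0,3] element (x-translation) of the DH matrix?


T[0,3] = a * cos(theta)
= 2.6 * cos(75 deg)
= 2.6 * 0.2588
= 0.6729


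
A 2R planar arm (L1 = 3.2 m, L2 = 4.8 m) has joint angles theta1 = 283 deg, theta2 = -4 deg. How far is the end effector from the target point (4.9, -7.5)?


End effector via forward kinematics:
x = L1*cos(t1) + L2*cos(t1+t2) = 1.4707
y = L1*sin(t1) + L2*sin(t1+t2) = -7.8589
Distance to target:
d = sqrt((4.9 - 1.4707)^2 + (-7.5 - -7.8589)^2)
= sqrt(11.7599 + 0.1288)
= 3.448 m


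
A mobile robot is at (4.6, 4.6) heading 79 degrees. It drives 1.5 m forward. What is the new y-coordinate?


y_new = y0 + d*sin(theta)
= 4.6 + 1.5*sin(79)
= 4.6 + 1.4724
= 6.0724


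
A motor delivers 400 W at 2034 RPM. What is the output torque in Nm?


omega = 2034 * 2*pi/60 = 213.0 rad/s
tau = P / omega = 400 / 213.0
= 1.8779 Nm


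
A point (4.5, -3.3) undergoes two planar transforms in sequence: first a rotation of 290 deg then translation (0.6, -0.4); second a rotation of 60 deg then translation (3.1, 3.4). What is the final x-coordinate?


After transform 1:
x1 = cos(290)*4.5 - sin(290)*-3.3 + 0.6 = -0.9619
y1 = sin(290)*4.5 + cos(290)*-3.3 + -0.4 = -5.7573
After transform 2:
x2 = cos(60)*-0.9619 - sin(60)*-5.7573 + 3.1
= 7.605


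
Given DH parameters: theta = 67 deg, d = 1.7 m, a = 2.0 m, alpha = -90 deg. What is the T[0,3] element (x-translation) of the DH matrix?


T[0,3] = a * cos(theta)
= 2.0 * cos(67 deg)
= 2.0 * 0.3907
= 0.7815


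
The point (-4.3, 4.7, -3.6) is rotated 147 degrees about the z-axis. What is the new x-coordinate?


Rotation about z-axis: x' = x*cos(theta) - y*sin(theta)
= -4.3 * -0.8387 - 4.7 * 0.5446
= 1.0465


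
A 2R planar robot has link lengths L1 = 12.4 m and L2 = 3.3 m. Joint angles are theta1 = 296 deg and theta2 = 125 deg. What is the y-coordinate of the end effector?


Convert angles to radians: theta1 = 5.1662, theta2 = 2.1817
y = L1*sin(theta1) + L2*sin(theta1+theta2)
y = -11.145 + 2.8862
y = -8.2588


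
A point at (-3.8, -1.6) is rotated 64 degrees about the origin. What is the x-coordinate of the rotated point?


x' = x*cos(theta) - y*sin(theta)
cos(64 deg) = 0.4384, sin(64 deg) = 0.8988
x' = -3.8 * 0.4384 - -1.6 * 0.8988
= -1.6658 - -1.4381
= -0.2277


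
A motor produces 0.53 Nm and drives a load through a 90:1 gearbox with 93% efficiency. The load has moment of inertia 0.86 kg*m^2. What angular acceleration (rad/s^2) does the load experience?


tau_out = tau_motor * N * eta
= 0.53 * 90 * 0.93 = 44.361 Nm
alpha = tau_out / I = 44.361 / 0.86
= 51.5826 rad/s^2


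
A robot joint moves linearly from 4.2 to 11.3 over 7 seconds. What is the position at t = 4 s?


s = t/T = 4/7 = 0.5714
p(t) = p0 + (pf-p0)*s
= 4.2 + (11.3 - 4.2) * 0.5714
= 8.2571


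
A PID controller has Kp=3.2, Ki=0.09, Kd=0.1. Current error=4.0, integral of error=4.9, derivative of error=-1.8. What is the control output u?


u = Kp*e + Ki*int(e) + Kd*de/dt
= 3.2*4.0 + 0.09*4.9 + 0.1*(-1.8)
= 12.8 + 0.441 + -0.18
= 13.061


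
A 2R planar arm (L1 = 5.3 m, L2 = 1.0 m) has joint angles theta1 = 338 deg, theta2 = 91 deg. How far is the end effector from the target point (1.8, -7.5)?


End effector via forward kinematics:
x = L1*cos(t1) + L2*cos(t1+t2) = 5.2724
y = L1*sin(t1) + L2*sin(t1+t2) = -1.0518
Distance to target:
d = sqrt((1.8 - 5.2724)^2 + (-7.5 - -1.0518)^2)
= sqrt(12.0579 + 41.5788)
= 7.3237 m


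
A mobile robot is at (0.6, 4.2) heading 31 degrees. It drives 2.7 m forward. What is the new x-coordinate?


x_new = x0 + d*cos(theta)
= 0.6 + 2.7*cos(31)
= 0.6 + 2.3144
= 2.9144


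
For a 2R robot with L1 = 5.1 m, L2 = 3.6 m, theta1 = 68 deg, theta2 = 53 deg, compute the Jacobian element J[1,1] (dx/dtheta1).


J[1,1] = -L1*sin(t1) - L2*sin(t1+t2)
= -5.1*sin(68) - 3.6*sin(121)
= -7.8144


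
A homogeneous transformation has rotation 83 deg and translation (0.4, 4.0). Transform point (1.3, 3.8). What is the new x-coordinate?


x' = cos(theta)*px - sin(theta)*py + tx
= 0.1219*1.3 - 0.9925*3.8 + 0.4
= -3.2132


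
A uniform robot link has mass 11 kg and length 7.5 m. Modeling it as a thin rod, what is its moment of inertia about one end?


I = (1/3) * m * L^2
= (1/3) * 11 * 7.5^2
= 0.333333 * 11 * 56.25
= 206.25 kg*m^2


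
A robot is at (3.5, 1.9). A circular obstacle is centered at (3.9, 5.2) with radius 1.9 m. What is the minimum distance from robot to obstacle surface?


center_dist = sqrt((3.5-3.9)^2 + (1.9-5.2)^2)
= sqrt(0.16 + 10.89)
= 3.3242
min_dist = center_dist - radius = 3.3242 - 1.9 = 1.4242 m


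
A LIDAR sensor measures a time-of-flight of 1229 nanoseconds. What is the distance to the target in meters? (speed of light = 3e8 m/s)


tof = 1229 ns = 1.229e-06 s
dist = c * tof / 2
= 3e8 * 1.229e-06 / 2
= 184.35 m


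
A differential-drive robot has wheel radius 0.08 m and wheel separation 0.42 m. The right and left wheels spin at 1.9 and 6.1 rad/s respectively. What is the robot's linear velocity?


vR = r*wR = 0.08*1.9 = 0.152 m/s
vL = r*wL = 0.08*6.1 = 0.488 m/s
v = (vR+vL)/2 = 0.32 m/s
omega = (vR-vL)/L = -0.8 rad/s
linear velocity = 0.32 m/s


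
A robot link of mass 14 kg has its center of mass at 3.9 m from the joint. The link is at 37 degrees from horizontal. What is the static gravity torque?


tau = m*g*L*cos(angle)
= 14 * 9.81 * 3.9 * cos(37 deg)
= 14 * 9.81 * 3.9 * 0.7986
= 427.7699 Nm


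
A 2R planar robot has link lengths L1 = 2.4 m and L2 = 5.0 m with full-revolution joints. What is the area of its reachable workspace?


r_max = L1 + L2 = 7.4 m
r_min = |L1 - L2| = 2.6 m
Area = pi*(r_max^2 - r_min^2)
= pi*(54.76 - 6.76)
= pi * 48.0
= 150.7964 m^2


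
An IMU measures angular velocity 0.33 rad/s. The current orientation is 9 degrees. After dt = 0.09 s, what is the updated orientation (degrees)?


delta_theta = w * dt = 0.33 * 0.09 = 0.0297 rad
= 1.7017 deg
theta_new = 9 + 1.7017 = 10.7017 deg


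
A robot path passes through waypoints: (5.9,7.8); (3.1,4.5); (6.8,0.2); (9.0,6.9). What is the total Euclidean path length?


Segment lengths:
  seg1 = sqrt((-2.8)^2 + (-3.3)^2) = 4.3278
  seg2 = sqrt((3.7)^2 + (-4.3)^2) = 5.6727
  seg3 = sqrt((2.2)^2 + (6.7)^2) = 7.052
Total = 17.0525


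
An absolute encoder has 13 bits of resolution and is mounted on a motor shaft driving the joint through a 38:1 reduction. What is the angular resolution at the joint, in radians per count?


counts = 2^13 = 8192
effective counts at joint = 8192 * 38 = 311296
resolution = 2*pi / 311296
= 2.0184e-05 rad/count


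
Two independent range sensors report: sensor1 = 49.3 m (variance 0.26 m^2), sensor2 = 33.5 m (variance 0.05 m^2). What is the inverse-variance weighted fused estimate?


w1 = (1/var1) / (1/var1 + 1/var2)
   = 3.8462 / (3.8462 + 20.0) = 0.1613
w2 = 1 - w1 = 0.8387
fused = w1*s1 + w2*s2 = 7.9516 + 28.0968
= 36.0484 m


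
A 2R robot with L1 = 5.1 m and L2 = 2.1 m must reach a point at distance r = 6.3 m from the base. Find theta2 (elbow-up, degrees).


cos(theta2) = (r^2 - L1^2 - L2^2) / (2*L1*L2)
cos(theta2) = (39.69 - 26.01 - 4.41) / 21.42
cos(theta2) = 0.432773
theta2 = 64.3563 degrees


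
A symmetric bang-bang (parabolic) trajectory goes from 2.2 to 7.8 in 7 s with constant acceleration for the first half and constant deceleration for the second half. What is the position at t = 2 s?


Symmetric rest-to-rest: each phase covers (pf-p0)/2 in time T/2. 0.5*a*(T/2)^2 = (pf-p0)/2 => a = 4*(pf-p0)/T^2
a = 4*(7.8-2.2)/7^2 = 0.4571
t = 2 is in the acceleration phase (t <= T/2).
p = p0 + 0.5*a*t^2 = 2.2 + 0.5*0.4571*2^2
= 3.1143


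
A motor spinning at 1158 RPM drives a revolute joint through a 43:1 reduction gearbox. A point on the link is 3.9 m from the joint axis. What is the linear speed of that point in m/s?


omega_motor = 1158 * 2*pi/60 = 121.2655 rad/s
omega_joint = omega_motor / 43 = 2.8201 rad/s
v = omega_joint * r = 2.8201 * 3.9
= 10.9985 m/s


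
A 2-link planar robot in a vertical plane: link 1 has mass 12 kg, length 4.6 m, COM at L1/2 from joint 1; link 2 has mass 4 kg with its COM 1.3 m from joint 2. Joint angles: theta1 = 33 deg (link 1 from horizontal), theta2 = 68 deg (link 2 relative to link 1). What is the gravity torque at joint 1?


Horizontal distance from joint 1 to link-1 COM:
  x_c1 = (L1/2)*cos(t1) = 2.3 * 0.8387 = 1.9289 m
Horizontal distance from joint 1 to link-2 COM:
  x_c2 = L1*cos(t1) + Lc2*cos(t1+t2)
       = 4.6*0.8387 + 1.3*-0.1908 = 3.6098 m
tau1 = m1*g*x_c1 + m2*g*x_c2
     = 12*9.81*1.9289 + 4*9.81*3.6098
     = 227.0751 + 141.6498
     = 368.7249 Nm


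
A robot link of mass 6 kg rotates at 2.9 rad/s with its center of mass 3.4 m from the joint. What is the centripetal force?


F = m * omega^2 * r
= 6 * 2.9^2 * 3.4
= 6 * 8.41 * 3.4
= 171.564 N


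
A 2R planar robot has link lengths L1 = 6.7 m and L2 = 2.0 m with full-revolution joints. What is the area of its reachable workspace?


r_max = L1 + L2 = 8.7 m
r_min = |L1 - L2| = 4.7 m
Area = pi*(r_max^2 - r_min^2)
= pi*(75.69 - 22.09)
= pi * 53.6
= 168.3894 m^2


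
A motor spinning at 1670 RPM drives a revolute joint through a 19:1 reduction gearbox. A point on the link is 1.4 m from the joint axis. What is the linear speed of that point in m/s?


omega_motor = 1670 * 2*pi/60 = 174.882 rad/s
omega_joint = omega_motor / 19 = 9.2043 rad/s
v = omega_joint * r = 9.2043 * 1.4
= 12.886 m/s


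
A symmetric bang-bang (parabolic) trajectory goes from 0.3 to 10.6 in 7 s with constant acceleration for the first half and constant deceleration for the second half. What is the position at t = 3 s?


Symmetric rest-to-rest: each phase covers (pf-p0)/2 in time T/2. 0.5*a*(T/2)^2 = (pf-p0)/2 => a = 4*(pf-p0)/T^2
a = 4*(10.6-0.3)/7^2 = 0.8408
t = 3 is in the acceleration phase (t <= T/2).
p = p0 + 0.5*a*t^2 = 0.3 + 0.5*0.8408*3^2
= 4.0837


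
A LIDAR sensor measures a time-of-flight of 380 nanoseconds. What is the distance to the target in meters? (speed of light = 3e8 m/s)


tof = 380 ns = 3.8e-07 s
dist = c * tof / 2
= 3e8 * 3.8e-07 / 2
= 57.0 m


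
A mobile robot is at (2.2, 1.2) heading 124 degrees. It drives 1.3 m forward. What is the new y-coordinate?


y_new = y0 + d*sin(theta)
= 1.2 + 1.3*sin(124)
= 1.2 + 1.0777
= 2.2777


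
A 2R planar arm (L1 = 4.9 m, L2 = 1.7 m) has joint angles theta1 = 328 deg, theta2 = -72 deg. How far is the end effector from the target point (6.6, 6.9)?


End effector via forward kinematics:
x = L1*cos(t1) + L2*cos(t1+t2) = 3.7442
y = L1*sin(t1) + L2*sin(t1+t2) = -4.2461
Distance to target:
d = sqrt((6.6 - 3.7442)^2 + (6.9 - -4.2461)^2)
= sqrt(8.1558 + 124.2357)
= 11.5061 m


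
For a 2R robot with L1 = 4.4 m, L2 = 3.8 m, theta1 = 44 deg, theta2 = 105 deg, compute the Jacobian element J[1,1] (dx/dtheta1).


J[1,1] = -L1*sin(t1) - L2*sin(t1+t2)
= -4.4*sin(44) - 3.8*sin(149)
= -5.0136


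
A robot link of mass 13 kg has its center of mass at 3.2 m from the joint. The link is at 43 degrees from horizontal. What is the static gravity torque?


tau = m*g*L*cos(angle)
= 13 * 9.81 * 3.2 * cos(43 deg)
= 13 * 9.81 * 3.2 * 0.7314
= 298.4625 Nm


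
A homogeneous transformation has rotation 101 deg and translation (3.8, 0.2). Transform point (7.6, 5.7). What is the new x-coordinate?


x' = cos(theta)*px - sin(theta)*py + tx
= -0.1908*7.6 - 0.9816*5.7 + 3.8
= -3.2454


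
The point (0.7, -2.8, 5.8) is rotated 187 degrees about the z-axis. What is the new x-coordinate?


Rotation about z-axis: x' = x*cos(theta) - y*sin(theta)
= 0.7 * -0.9925 - -2.8 * -0.1219
= -1.036


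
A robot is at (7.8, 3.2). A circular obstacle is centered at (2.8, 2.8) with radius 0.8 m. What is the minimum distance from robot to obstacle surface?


center_dist = sqrt((7.8-2.8)^2 + (3.2-2.8)^2)
= sqrt(25.0 + 0.16)
= 5.016
min_dist = center_dist - radius = 5.016 - 0.8 = 4.216 m


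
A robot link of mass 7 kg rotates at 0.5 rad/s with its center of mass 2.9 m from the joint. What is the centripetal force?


F = m * omega^2 * r
= 7 * 0.5^2 * 2.9
= 7 * 0.25 * 2.9
= 5.075 N


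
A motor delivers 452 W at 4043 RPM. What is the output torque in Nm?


omega = 4043 * 2*pi/60 = 423.382 rad/s
tau = P / omega = 452 / 423.382
= 1.0676 Nm


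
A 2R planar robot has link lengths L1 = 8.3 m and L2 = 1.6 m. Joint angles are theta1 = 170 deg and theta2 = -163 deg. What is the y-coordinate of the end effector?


Convert angles to radians: theta1 = 2.9671, theta2 = -2.8449
y = L1*sin(theta1) + L2*sin(theta1+theta2)
y = 1.4413 + 0.195
y = 1.6363


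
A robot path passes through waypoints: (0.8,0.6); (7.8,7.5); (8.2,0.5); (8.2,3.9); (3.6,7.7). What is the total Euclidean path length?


Segment lengths:
  seg1 = sqrt((7.0)^2 + (6.9)^2) = 9.829
  seg2 = sqrt((0.4)^2 + (-7.0)^2) = 7.0114
  seg3 = sqrt((0.0)^2 + (3.4)^2) = 3.4
  seg4 = sqrt((-4.6)^2 + (3.8)^2) = 5.9666
Total = 26.207


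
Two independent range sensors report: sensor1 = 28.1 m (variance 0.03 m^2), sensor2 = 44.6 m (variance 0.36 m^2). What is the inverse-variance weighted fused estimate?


w1 = (1/var1) / (1/var1 + 1/var2)
   = 33.3333 / (33.3333 + 2.7778) = 0.9231
w2 = 1 - w1 = 0.0769
fused = w1*s1 + w2*s2 = 25.9385 + 3.4308
= 29.3692 m


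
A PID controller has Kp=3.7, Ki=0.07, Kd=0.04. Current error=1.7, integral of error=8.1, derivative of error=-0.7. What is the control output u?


u = Kp*e + Ki*int(e) + Kd*de/dt
= 3.7*1.7 + 0.07*8.1 + 0.04*(-0.7)
= 6.29 + 0.567 + -0.028
= 6.829


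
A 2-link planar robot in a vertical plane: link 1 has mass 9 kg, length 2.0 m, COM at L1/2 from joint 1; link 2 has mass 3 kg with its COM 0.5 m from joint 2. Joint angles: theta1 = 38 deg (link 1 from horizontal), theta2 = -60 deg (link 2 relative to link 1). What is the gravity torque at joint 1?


Horizontal distance from joint 1 to link-1 COM:
  x_c1 = (L1/2)*cos(t1) = 1.0 * 0.788 = 0.788 m
Horizontal distance from joint 1 to link-2 COM:
  x_c2 = L1*cos(t1) + Lc2*cos(t1+t2)
       = 2.0*0.788 + 0.5*0.9272 = 2.0396 m
tau1 = m1*g*x_c1 + m2*g*x_c2
     = 9*9.81*0.788 + 3*9.81*2.0396
     = 69.5735 + 60.0258
     = 129.5993 Nm


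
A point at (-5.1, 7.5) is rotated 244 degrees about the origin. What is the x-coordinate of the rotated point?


x' = x*cos(theta) - y*sin(theta)
cos(244 deg) = -0.4384, sin(244 deg) = -0.8988
x' = -5.1 * -0.4384 - 7.5 * -0.8988
= 2.2357 - -6.741
= 8.9766


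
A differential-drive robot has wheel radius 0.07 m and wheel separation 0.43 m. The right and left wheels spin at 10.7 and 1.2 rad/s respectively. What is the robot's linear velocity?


vR = r*wR = 0.07*10.7 = 0.749 m/s
vL = r*wL = 0.07*1.2 = 0.084 m/s
v = (vR+vL)/2 = 0.4165 m/s
omega = (vR-vL)/L = 1.5465 rad/s
linear velocity = 0.4165 m/s
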